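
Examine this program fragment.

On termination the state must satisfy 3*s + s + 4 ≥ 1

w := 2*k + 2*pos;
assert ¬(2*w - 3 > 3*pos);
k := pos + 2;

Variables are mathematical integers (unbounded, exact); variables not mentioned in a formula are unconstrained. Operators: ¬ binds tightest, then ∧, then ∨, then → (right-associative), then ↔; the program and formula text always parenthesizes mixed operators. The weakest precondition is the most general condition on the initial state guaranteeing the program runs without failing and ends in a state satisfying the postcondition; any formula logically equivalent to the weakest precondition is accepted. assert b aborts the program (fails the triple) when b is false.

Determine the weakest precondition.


Working backward. After the program, the postcondition 3*s + s + 4 ≥ 1 must hold; in canonical form it is 4*s ≥ -3.
Before k := pos + 2: 4*s ≥ -3
Before assert ¬(2*w - 3 > 3*pos): (¬(2*w > 3*pos + 3)) ∧ 4*s ≥ -3
Before w := 2*k + 2*pos: (¬(4*k + pos > 3)) ∧ 4*s ≥ -3
Answer: WP = (¬(4*k + pos > 3)) ∧ 4*s ≥ -3


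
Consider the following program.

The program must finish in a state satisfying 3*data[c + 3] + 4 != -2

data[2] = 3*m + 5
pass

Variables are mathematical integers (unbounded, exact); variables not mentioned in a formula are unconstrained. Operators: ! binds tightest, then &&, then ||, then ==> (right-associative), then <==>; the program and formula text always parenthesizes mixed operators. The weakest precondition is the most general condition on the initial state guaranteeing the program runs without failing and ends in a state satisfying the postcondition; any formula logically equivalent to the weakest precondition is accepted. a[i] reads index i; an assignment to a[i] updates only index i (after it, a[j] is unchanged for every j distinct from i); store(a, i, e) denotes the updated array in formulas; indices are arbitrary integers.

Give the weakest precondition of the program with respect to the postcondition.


Working backward. After the program, the postcondition 3*data[c + 3] + 4 != -2 must hold; in canonical form it is 3*data[c + 3] != -6.
Before skip: 3*data[c + 3] != -6
Before data[2] := 3*m + 5: 3*store(data, 2, 3*m + 5)[c + 3] != -6
Answer: WP = 3*store(data, 2, 3*m + 5)[c + 3] != -6


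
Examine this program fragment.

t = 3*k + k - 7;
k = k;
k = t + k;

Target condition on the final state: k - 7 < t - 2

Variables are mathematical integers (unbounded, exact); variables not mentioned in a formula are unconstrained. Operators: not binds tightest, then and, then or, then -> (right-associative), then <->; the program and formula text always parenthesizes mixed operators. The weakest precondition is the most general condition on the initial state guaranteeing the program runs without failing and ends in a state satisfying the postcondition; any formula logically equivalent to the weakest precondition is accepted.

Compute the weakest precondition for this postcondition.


Working backward. After the program, the postcondition k - 7 < t - 2 must hold; in canonical form it is k < t + 5.
Before k := t + k: k < 5
Before k := k: k < 5
Before t := 3*k + k - 7: k < 5
Answer: WP = k < 5


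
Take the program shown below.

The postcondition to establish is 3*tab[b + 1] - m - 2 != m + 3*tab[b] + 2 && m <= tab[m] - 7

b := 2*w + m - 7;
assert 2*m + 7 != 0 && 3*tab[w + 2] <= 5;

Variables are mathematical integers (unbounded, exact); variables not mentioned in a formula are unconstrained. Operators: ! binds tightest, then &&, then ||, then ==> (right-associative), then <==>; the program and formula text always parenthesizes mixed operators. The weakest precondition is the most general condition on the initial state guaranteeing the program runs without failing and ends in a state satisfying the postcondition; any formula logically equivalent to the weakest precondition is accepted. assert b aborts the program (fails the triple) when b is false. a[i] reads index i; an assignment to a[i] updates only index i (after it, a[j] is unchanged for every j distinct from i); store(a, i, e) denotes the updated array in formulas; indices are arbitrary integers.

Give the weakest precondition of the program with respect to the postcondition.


Working backward. After the program, the postcondition 3*tab[b + 1] - m - 2 != m + 3*tab[b] + 2 && m <= tab[m] - 7 must hold; in canonical form it is 3*tab[b + 1] != 3*tab[b] + 2*m + 4 && m <= tab[m] - 7.
Before assert 2*m + 7 != 0 && 3*tab[w + 2] <= 5: 2*m != -7 && 3*tab[w + 2] <= 5 && 3*tab[b + 1] != 3*tab[b] + 2*m + 4 && m <= tab[m] - 7
Before b := 2*w + m - 7: 2*m != -7 && 3*tab[w + 2] <= 5 && 3*tab[m + 2*w - 6] != 3*tab[m + 2*w - 7] + 2*m + 4 && m <= tab[m] - 7
Answer: WP = 2*m != -7 && 3*tab[w + 2] <= 5 && 3*tab[m + 2*w - 6] != 3*tab[m + 2*w - 7] + 2*m + 4 && m <= tab[m] - 7


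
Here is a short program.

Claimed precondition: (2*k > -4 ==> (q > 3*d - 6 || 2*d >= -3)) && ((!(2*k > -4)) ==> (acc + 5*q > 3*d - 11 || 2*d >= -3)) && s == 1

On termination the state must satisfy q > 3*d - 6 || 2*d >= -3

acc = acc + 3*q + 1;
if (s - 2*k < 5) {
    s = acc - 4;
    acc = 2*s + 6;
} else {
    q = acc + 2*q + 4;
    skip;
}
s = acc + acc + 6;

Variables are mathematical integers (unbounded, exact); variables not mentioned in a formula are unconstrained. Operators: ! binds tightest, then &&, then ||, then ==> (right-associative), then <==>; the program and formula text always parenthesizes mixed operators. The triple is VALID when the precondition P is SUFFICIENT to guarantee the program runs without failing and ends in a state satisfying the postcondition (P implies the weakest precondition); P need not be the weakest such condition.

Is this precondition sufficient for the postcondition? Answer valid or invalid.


Working backward. After the program, q > 3*d - 6 || 2*d >= -3 must hold.
Before s := acc + acc + 6: q > 3*d - 6 || 2*d >= -3
Then branch requires q > 3*d - 6 || 2*d >= -3; else branch requires acc + 2*q > 3*d - 10 || 2*d >= -3.
Before the if: (s < 2*k + 5 ==> (q > 3*d - 6 || 2*d >= -3)) && ((!(s < 2*k + 5)) ==> (acc + 2*q > 3*d - 10 || 2*d >= -3))
Before acc := acc + 3*q + 1: (s < 2*k + 5 ==> (q > 3*d - 6 || 2*d >= -3)) && ((!(s < 2*k + 5)) ==> (acc + 5*q > 3*d - 11 || 2*d >= -3))
The weakest precondition is (s < 2*k + 5 ==> (q > 3*d - 6 || 2*d >= -3)) && ((!(s < 2*k + 5)) ==> (acc + 5*q > 3*d - 11 || 2*d >= -3)).
Check whether (2*k > -4 ==> (q > 3*d - 6 || 2*d >= -3)) && ((!(2*k > -4)) ==> (acc + 5*q > 3*d - 11 || 2*d >= -3)) && s == 1 implies it.
Every state satisfying the precondition satisfies the weakest precondition: the implication holds.
Answer: valid


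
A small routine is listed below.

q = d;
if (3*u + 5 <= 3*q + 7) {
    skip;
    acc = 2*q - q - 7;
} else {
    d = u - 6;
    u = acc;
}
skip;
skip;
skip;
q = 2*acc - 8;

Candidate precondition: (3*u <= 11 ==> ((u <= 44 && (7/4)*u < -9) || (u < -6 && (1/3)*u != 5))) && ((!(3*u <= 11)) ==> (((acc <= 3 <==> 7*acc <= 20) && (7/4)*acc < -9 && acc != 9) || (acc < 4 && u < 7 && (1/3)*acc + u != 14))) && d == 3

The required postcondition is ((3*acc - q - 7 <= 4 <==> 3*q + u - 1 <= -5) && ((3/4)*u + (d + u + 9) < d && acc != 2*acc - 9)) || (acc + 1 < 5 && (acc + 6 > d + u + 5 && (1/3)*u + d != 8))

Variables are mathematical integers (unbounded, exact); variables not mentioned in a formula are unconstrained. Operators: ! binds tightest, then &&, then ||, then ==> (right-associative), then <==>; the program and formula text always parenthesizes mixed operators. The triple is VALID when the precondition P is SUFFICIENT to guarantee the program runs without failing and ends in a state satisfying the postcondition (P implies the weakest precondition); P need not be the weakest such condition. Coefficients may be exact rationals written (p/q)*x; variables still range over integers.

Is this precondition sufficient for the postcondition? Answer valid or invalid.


Working backward. After the program, the postcondition ((3*acc - q - 7 <= 4 <==> 3*q + u - 1 <= -5) && ((3/4)*u + (d + u + 9) < d && acc != 2*acc - 9)) || (acc + 1 < 5 && (acc + 6 > d + u + 5 && (1/3)*u + d != 8)) must hold; in canonical form it is ((3*acc <= q + 11 <==> 3*q + u <= -4) && (7/4)*u < -9 && acc != 9) || (acc < 4 && acc > d + u - 1 && d + (1/3)*u != 8).
Before q := 2*acc - 8: ((acc <= 3 <==> 6*acc + u <= 20) && (7/4)*u < -9 && acc != 9) || (acc < 4 && acc > d + u - 1 && d + (1/3)*u != 8)
Before skip: ((acc <= 3 <==> 6*acc + u <= 20) && (7/4)*u < -9 && acc != 9) || (acc < 4 && acc > d + u - 1 && d + (1/3)*u != 8)
Before skip: ((acc <= 3 <==> 6*acc + u <= 20) && (7/4)*u < -9 && acc != 9) || (acc < 4 && acc > d + u - 1 && d + (1/3)*u != 8)
Before skip: ((acc <= 3 <==> 6*acc + u <= 20) && (7/4)*u < -9 && acc != 9) || (acc < 4 && acc > d + u - 1 && d + (1/3)*u != 8)
Then branch requires ((q <= 10 <==> 6*q + u <= 62) && (7/4)*u < -9 && q != 16) || (q < 11 && q > d + u + 6 && d + (1/3)*u != 8); else branch requires ((acc <= 3 <==> 7*acc <= 20) && (7/4)*acc < -9 && acc != 9) || (acc < 4 && u < 7 && (1/3)*acc + u != 14).
Before the if: (3*u <= 3*q + 2 ==> (((q <= 10 <==> 6*q + u <= 62) && (7/4)*u < -9 && q != 16) || (q < 11 && q > d + u + 6 && d + (1/3)*u != 8))) && ((!(3*u <= 3*q + 2)) ==> (((acc <= 3 <==> 7*acc <= 20) && (7/4)*acc < -9 && acc != 9) || (acc < 4 && u < 7 && (1/3)*acc + u != 14)))
Before q := d: (3*u <= 3*d + 2 ==> (((d <= 10 <==> 6*d + u <= 62) && (7/4)*u < -9 && d != 16) || (d < 11 && u < -6 && d + (1/3)*u != 8))) && ((!(3*u <= 3*d + 2)) ==> (((acc <= 3 <==> 7*acc <= 20) && (7/4)*acc < -9 && acc != 9) || (acc < 4 && u < 7 && (1/3)*acc + u != 14)))
The weakest precondition is (3*u <= 3*d + 2 ==> (((d <= 10 <==> 6*d + u <= 62) && (7/4)*u < -9 && d != 16) || (d < 11 && u < -6 && d + (1/3)*u != 8))) && ((!(3*u <= 3*d + 2)) ==> (((acc <= 3 <==> 7*acc <= 20) && (7/4)*acc < -9 && acc != 9) || (acc < 4 && u < 7 && (1/3)*acc + u != 14))).
Check whether (3*u <= 11 ==> ((u <= 44 && (7/4)*u < -9) || (u < -6 && (1/3)*u != 5))) && ((!(3*u <= 11)) ==> (((acc <= 3 <==> 7*acc <= 20) && (7/4)*acc < -9 && acc != 9) || (acc < 4 && u < 7 && (1/3)*acc + u != 14))) && d == 3 implies it.
Every state satisfying the precondition satisfies the weakest precondition: the implication holds.
Answer: valid


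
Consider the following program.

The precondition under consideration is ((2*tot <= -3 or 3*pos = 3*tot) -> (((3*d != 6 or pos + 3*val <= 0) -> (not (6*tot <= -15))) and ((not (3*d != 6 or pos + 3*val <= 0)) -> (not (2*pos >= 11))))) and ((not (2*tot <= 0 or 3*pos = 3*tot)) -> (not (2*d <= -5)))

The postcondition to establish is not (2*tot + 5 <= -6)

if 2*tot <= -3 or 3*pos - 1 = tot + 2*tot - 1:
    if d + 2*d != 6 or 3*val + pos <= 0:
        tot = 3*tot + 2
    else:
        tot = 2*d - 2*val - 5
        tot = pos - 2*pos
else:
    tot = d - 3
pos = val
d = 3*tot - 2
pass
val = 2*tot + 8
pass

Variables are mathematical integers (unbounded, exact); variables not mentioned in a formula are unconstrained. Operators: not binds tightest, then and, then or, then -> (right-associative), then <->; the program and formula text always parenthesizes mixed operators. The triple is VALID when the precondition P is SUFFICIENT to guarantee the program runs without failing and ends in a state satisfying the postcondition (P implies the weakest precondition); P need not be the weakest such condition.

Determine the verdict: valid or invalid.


Working backward. After the program, the postcondition not (2*tot + 5 <= -6) must hold; in canonical form it is not (2*tot <= -11).
Before skip: not (2*tot <= -11)
Before val := 2*tot + 8: not (2*tot <= -11)
Before skip: not (2*tot <= -11)
Before d := 3*tot - 2: not (2*tot <= -11)
Before pos := val: not (2*tot <= -11)
Then branch requires ((3*d != 6 or pos + 3*val <= 0) -> (not (6*tot <= -15))) and ((not (3*d != 6 or pos + 3*val <= 0)) -> (not (2*pos >= 11))); else branch requires not (2*d <= -5).
Before the if: ((2*tot <= -3 or 3*pos = 3*tot) -> (((3*d != 6 or pos + 3*val <= 0) -> (not (6*tot <= -15))) and ((not (3*d != 6 or pos + 3*val <= 0)) -> (not (2*pos >= 11))))) and ((not (2*tot <= -3 or 3*pos = 3*tot)) -> (not (2*d <= -5)))
The weakest precondition is ((2*tot <= -3 or 3*pos = 3*tot) -> (((3*d != 6 or pos + 3*val <= 0) -> (not (6*tot <= -15))) and ((not (3*d != 6 or pos + 3*val <= 0)) -> (not (2*pos >= 11))))) and ((not (2*tot <= -3 or 3*pos = 3*tot)) -> (not (2*d <= -5))).
Check whether ((2*tot <= -3 or 3*pos = 3*tot) -> (((3*d != 6 or pos + 3*val <= 0) -> (not (6*tot <= -15))) and ((not (3*d != 6 or pos + 3*val <= 0)) -> (not (2*pos >= 11))))) and ((not (2*tot <= 0 or 3*pos = 3*tot)) -> (not (2*d <= -5))) implies it.
Countermodel: at the initial state d = -3, pos = -1, tot = 0, val = 0, the precondition holds but the weakest precondition fails.
Answer: invalid


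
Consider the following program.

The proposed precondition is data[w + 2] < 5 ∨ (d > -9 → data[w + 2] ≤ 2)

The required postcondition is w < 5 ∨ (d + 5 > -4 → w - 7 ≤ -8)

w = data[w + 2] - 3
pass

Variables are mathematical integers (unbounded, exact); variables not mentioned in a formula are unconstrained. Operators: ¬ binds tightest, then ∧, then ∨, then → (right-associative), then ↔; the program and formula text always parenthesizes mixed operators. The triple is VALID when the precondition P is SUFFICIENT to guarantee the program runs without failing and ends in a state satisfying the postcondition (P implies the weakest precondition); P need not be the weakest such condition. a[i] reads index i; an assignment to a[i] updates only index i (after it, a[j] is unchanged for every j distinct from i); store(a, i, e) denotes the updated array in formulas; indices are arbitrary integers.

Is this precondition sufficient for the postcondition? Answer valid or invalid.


Working backward. After the program, the postcondition w < 5 ∨ (d + 5 > -4 → w - 7 ≤ -8) must hold; in canonical form it is w < 5 ∨ (d > -9 → w ≤ -1).
Before skip: w < 5 ∨ (d > -9 → w ≤ -1)
Before w := data[w + 2] - 3: data[w + 2] < 8 ∨ (d > -9 → data[w + 2] ≤ 2)
The weakest precondition is data[w + 2] < 8 ∨ (d > -9 → data[w + 2] ≤ 2).
Check whether data[w + 2] < 5 ∨ (d > -9 → data[w + 2] ≤ 2) implies it.
Every state satisfying the precondition satisfies the weakest precondition: the implication holds.
Answer: valid


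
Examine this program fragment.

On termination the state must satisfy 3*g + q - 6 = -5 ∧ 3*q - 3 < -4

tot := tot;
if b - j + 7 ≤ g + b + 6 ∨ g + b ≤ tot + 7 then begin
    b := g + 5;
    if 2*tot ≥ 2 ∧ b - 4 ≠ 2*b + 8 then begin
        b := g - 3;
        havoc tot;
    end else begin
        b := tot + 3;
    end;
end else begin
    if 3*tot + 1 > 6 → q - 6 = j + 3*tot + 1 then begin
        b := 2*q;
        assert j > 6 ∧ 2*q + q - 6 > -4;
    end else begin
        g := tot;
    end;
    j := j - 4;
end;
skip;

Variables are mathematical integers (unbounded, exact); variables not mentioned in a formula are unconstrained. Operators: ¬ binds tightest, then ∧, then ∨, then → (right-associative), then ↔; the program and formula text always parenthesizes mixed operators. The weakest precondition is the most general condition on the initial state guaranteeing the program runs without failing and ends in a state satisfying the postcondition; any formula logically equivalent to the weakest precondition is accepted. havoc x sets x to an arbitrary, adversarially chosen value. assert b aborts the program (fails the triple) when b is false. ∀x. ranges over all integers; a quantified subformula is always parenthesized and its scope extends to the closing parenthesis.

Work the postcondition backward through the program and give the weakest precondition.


Working backward. After the program, the postcondition 3*g + q - 6 = -5 ∧ 3*q - 3 < -4 must hold; in canonical form it is 3*g + q = 1 ∧ 3*q < -1.
Before skip: 3*g + q = 1 ∧ 3*q < -1
Then branch requires ((2*tot ≥ 2 ∧ g ≠ -17) → (3*g + q = 1 ∧ 3*q < -1)) ∧ ((¬(2*tot ≥ 2 ∧ g ≠ -17)) → (3*g + q = 1 ∧ 3*q < -1)); else branch requires ((3*tot > 5 → q = j + 3*tot + 7) → (j > 6 ∧ 3*q > 2 ∧ 3*g + q = 1 ∧ 3*q < -1)) ∧ ((¬(3*tot > 5 → q = j + 3*tot + 7)) → (q + 3*tot = 1 ∧ 3*q < -1)).
Before the if: ((g + j ≥ 1 ∨ b + g ≤ tot + 7) → (((2*tot ≥ 2 ∧ g ≠ -17) → (3*g + q = 1 ∧ 3*q < -1)) ∧ ((¬(2*tot ≥ 2 ∧ g ≠ -17)) → (3*g + q = 1 ∧ 3*q < -1)))) ∧ ((¬(g + j ≥ 1 ∨ b + g ≤ tot + 7)) → (((3*tot > 5 → q = j + 3*tot + 7) → (j > 6 ∧ 3*q > 2 ∧ 3*g + q = 1 ∧ 3*q < -1)) ∧ ((¬(3*tot > 5 → q = j + 3*tot + 7)) → (q + 3*tot = 1 ∧ 3*q < -1))))
Before tot := tot: ((g + j ≥ 1 ∨ b + g ≤ tot + 7) → (((2*tot ≥ 2 ∧ g ≠ -17) → (3*g + q = 1 ∧ 3*q < -1)) ∧ ((¬(2*tot ≥ 2 ∧ g ≠ -17)) → (3*g + q = 1 ∧ 3*q < -1)))) ∧ ((¬(g + j ≥ 1 ∨ b + g ≤ tot + 7)) → (((3*tot > 5 → q = j + 3*tot + 7) → (j > 6 ∧ 3*q > 2 ∧ 3*g + q = 1 ∧ 3*q < -1)) ∧ ((¬(3*tot > 5 → q = j + 3*tot + 7)) → (q + 3*tot = 1 ∧ 3*q < -1))))
Answer: WP = ((g + j ≥ 1 ∨ b + g ≤ tot + 7) → (((2*tot ≥ 2 ∧ g ≠ -17) → (3*g + q = 1 ∧ 3*q < -1)) ∧ ((¬(2*tot ≥ 2 ∧ g ≠ -17)) → (3*g + q = 1 ∧ 3*q < -1)))) ∧ ((¬(g + j ≥ 1 ∨ b + g ≤ tot + 7)) → (((3*tot > 5 → q = j + 3*tot + 7) → (j > 6 ∧ 3*q > 2 ∧ 3*g + q = 1 ∧ 3*q < -1)) ∧ ((¬(3*tot > 5 → q = j + 3*tot + 7)) → (q + 3*tot = 1 ∧ 3*q < -1))))


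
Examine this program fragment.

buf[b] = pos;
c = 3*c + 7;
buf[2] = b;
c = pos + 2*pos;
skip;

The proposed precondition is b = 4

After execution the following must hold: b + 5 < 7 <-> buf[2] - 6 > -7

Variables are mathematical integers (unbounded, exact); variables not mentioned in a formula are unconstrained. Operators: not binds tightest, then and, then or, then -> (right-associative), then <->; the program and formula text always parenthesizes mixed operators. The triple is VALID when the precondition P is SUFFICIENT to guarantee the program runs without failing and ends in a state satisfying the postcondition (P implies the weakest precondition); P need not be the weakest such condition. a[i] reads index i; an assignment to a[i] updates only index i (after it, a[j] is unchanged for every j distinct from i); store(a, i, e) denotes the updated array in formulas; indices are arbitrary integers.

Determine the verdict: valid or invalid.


Working backward. After the program, the postcondition b + 5 < 7 <-> buf[2] - 6 > -7 must hold; in canonical form it is b < 2 <-> buf[2] > -1.
Before skip: b < 2 <-> buf[2] > -1
Before c := pos + 2*pos: b < 2 <-> buf[2] > -1
Before buf[2] := b: b < 2 <-> b > -1
Before c := 3*c + 7: b < 2 <-> b > -1
Before buf[b] := pos: b < 2 <-> b > -1
The weakest precondition is b < 2 <-> b > -1.
Check whether b = 4 implies it.
Countermodel: at the initial state b = 4, the precondition holds but the weakest precondition fails.
Answer: invalid


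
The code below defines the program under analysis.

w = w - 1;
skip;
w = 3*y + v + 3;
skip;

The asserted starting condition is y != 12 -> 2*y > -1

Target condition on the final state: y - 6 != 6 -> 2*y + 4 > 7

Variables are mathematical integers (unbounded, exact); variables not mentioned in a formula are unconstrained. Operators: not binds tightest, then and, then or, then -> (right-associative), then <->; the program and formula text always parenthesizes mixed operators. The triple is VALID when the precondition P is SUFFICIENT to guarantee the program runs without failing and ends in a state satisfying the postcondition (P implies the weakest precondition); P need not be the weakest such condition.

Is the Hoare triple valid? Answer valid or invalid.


Working backward. After the program, the postcondition y - 6 != 6 -> 2*y + 4 > 7 must hold; in canonical form it is y != 12 -> 2*y > 3.
Before skip: y != 12 -> 2*y > 3
Before w := 3*y + v + 3: y != 12 -> 2*y > 3
Before skip: y != 12 -> 2*y > 3
Before w := w - 1: y != 12 -> 2*y > 3
The weakest precondition is y != 12 -> 2*y > 3.
Check whether y != 12 -> 2*y > -1 implies it.
Countermodel: at the initial state y = 0, the precondition holds but the weakest precondition fails.
Answer: invalid


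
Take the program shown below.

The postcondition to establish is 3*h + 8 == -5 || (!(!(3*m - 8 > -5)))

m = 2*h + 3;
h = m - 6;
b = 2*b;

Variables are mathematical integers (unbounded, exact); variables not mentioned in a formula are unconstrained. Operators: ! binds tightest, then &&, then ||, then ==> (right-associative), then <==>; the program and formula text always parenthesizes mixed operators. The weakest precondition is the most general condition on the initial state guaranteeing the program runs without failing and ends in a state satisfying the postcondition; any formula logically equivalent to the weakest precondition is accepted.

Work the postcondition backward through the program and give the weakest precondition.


Working backward. After the program, the postcondition 3*h + 8 == -5 || (!(!(3*m - 8 > -5))) must hold; in canonical form it is 3*h == -13 || 3*m > 3.
Before b := 2*b: 3*h == -13 || 3*m > 3
Before h := m - 6: 3*m == 5 || 3*m > 3
Before m := 2*h + 3: 6*h == -4 || 6*h > -6
Answer: WP = 6*h == -4 || 6*h > -6


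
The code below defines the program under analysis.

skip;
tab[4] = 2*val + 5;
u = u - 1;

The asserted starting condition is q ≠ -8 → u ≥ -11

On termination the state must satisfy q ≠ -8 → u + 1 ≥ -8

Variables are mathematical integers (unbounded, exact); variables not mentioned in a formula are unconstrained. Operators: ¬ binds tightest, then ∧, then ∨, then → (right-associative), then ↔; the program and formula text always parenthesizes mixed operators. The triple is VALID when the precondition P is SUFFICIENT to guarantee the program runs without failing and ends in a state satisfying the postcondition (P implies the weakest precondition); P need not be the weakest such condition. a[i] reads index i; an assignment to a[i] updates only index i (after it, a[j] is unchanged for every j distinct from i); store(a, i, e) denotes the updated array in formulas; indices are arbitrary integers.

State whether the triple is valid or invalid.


Working backward. After the program, the postcondition q ≠ -8 → u + 1 ≥ -8 must hold; in canonical form it is q ≠ -8 → u ≥ -9.
Before u := u - 1: q ≠ -8 → u ≥ -8
Before tab[4] := 2*val + 5: q ≠ -8 → u ≥ -8
Before skip: q ≠ -8 → u ≥ -8
The weakest precondition is q ≠ -8 → u ≥ -8.
Check whether q ≠ -8 → u ≥ -11 implies it.
Countermodel: at the initial state q = -7, u = -11, the precondition holds but the weakest precondition fails.
Answer: invalid


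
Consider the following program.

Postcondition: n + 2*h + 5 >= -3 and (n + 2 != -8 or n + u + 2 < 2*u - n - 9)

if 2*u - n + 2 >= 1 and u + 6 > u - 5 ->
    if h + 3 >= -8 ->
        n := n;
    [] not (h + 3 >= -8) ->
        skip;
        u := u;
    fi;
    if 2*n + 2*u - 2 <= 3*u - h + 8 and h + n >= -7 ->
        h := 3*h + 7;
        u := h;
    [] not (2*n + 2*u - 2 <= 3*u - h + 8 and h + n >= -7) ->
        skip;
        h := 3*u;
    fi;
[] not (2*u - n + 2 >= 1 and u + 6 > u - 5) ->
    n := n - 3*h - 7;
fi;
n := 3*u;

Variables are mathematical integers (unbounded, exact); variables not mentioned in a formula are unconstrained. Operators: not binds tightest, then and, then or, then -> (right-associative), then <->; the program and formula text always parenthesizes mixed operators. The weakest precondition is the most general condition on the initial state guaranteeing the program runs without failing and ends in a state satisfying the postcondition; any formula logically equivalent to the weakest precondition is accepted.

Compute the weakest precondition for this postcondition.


Working backward. After the program, the postcondition n + 2*h + 5 >= -3 and (n + 2 != -8 or n + u + 2 < 2*u - n - 9) must hold; in canonical form it is 2*h + n >= -8 and (n != -10 or 2*n < u - 11).
Before n := 3*u: 2*h + 3*u >= -8 and (3*u != -10 or 5*u < -11)
Then branch requires (h >= -11 -> (((h + 2*n <= u + 10 and h + n >= -7) -> (15*h >= -43 and (9*h != -31 or 15*h < -46))) and ((not (h + 2*n <= u + 10 and h + n >= -7)) -> (9*u >= -8 and (3*u != -10 or 5*u < -11))))) and ((not (h >= -11)) -> (((h + 2*n <= u + 10 and h + n >= -7) -> (15*h >= -43 and (9*h != -31 or 15*h < -46))) and ((not (h + 2*n <= u + 10 and h + n >= -7)) -> (9*u >= -8 and (3*u != -10 or 5*u < -11))))); else branch requires 2*h + 3*u >= -8 and (3*u != -10 or 5*u < -11).
Before the if: (2*u >= n - 1 -> ((h >= -11 -> (((h + 2*n <= u + 10 and h + n >= -7) -> (15*h >= -43 and (9*h != -31 or 15*h < -46))) and ((not (h + 2*n <= u + 10 and h + n >= -7)) -> (9*u >= -8 and (3*u != -10 or 5*u < -11))))) and ((not (h >= -11)) -> (((h + 2*n <= u + 10 and h + n >= -7) -> (15*h >= -43 and (9*h != -31 or 15*h < -46))) and ((not (h + 2*n <= u + 10 and h + n >= -7)) -> (9*u >= -8 and (3*u != -10 or 5*u < -11))))))) and ((not (2*u >= n - 1)) -> (2*h + 3*u >= -8 and (3*u != -10 or 5*u < -11)))
Answer: WP = (2*u >= n - 1 -> ((h >= -11 -> (((h + 2*n <= u + 10 and h + n >= -7) -> (15*h >= -43 and (9*h != -31 or 15*h < -46))) and ((not (h + 2*n <= u + 10 and h + n >= -7)) -> (9*u >= -8 and (3*u != -10 or 5*u < -11))))) and ((not (h >= -11)) -> (((h + 2*n <= u + 10 and h + n >= -7) -> (15*h >= -43 and (9*h != -31 or 15*h < -46))) and ((not (h + 2*n <= u + 10 and h + n >= -7)) -> (9*u >= -8 and (3*u != -10 or 5*u < -11))))))) and ((not (2*u >= n - 1)) -> (2*h + 3*u >= -8 and (3*u != -10 or 5*u < -11)))


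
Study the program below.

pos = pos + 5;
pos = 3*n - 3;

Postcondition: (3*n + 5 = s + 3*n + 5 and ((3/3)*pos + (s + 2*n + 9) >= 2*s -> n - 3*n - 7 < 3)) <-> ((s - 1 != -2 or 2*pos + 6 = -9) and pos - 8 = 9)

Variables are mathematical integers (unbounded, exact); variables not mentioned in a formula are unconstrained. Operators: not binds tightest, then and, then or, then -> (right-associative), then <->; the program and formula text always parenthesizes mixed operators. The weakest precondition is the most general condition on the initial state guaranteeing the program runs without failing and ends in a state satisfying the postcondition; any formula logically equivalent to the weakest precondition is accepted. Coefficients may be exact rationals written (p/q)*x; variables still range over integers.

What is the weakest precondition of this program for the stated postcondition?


Working backward. After the program, the postcondition (3*n + 5 = s + 3*n + 5 and ((3/3)*pos + (s + 2*n + 9) >= 2*s -> n - 3*n - 7 < 3)) <-> ((s - 1 != -2 or 2*pos + 6 = -9) and pos - 8 = 9) must hold; in canonical form it is (s = 0 and (2*n + pos >= s - 9 -> 2*n > -10)) <-> ((s != -1 or 2*pos = -15) and pos = 17).
Before pos := 3*n - 3: (s = 0 and (5*n >= s - 6 -> 2*n > -10)) <-> ((s != -1 or 6*n = -9) and 3*n = 20)
Before pos := pos + 5: (s = 0 and (5*n >= s - 6 -> 2*n > -10)) <-> ((s != -1 or 6*n = -9) and 3*n = 20)
Answer: WP = (s = 0 and (5*n >= s - 6 -> 2*n > -10)) <-> ((s != -1 or 6*n = -9) and 3*n = 20)


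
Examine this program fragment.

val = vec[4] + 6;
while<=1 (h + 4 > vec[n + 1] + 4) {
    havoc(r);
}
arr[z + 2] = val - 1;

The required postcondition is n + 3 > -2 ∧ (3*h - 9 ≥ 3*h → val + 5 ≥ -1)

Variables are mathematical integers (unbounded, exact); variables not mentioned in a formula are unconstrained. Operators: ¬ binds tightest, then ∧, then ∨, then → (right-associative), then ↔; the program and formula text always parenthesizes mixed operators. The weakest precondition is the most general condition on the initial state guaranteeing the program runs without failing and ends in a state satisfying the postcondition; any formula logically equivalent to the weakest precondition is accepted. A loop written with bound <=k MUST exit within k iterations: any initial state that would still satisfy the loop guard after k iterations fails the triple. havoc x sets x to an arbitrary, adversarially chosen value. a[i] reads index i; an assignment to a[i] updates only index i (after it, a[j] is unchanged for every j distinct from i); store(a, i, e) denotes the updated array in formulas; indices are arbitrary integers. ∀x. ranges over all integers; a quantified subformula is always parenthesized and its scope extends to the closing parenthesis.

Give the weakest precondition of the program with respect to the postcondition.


Working backward. After the program, the postcondition n + 3 > -2 ∧ (3*h - 9 ≥ 3*h → val + 5 ≥ -1) must hold; in canonical form it is n > -5.
Before arr[z + 2] := val - 1: n > -5
Before the loop (bound <=1), unroll the exhaustion recursion (WP_0 = exit-now case; WP_j = one more guarded iteration, up to j = 1):
  WP_0: (¬(h > vec[n + 1])) ∧ n > -5
  WP_1: (h > vec[n + 1] → ((¬(h > vec[n + 1])) ∧ n > -5)) ∧ ((¬(h > vec[n + 1])) → n > -5)
So before the loop: (h > vec[n + 1] → ((¬(h > vec[n + 1])) ∧ n > -5)) ∧ ((¬(h > vec[n + 1])) → n > -5)
Before val := vec[4] + 6: (h > vec[n + 1] → ((¬(h > vec[n + 1])) ∧ n > -5)) ∧ ((¬(h > vec[n + 1])) → n > -5)
Answer: WP = (h > vec[n + 1] → ((¬(h > vec[n + 1])) ∧ n > -5)) ∧ ((¬(h > vec[n + 1])) → n > -5)


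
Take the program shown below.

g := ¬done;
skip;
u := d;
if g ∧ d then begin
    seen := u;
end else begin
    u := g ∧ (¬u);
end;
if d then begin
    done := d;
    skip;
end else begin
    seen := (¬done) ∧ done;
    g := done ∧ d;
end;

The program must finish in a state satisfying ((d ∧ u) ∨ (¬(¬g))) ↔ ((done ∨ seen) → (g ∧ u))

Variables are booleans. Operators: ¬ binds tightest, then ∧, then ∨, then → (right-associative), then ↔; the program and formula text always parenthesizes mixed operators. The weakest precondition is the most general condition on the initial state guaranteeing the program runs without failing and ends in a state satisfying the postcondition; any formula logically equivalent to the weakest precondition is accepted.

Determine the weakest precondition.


Working backward. After the program, the postcondition ((d ∧ u) ∨ (¬(¬g))) ↔ ((done ∨ seen) → (g ∧ u)) must hold; in canonical form it is ((d ∧ u) ∨ g) ↔ ((done ∨ seen) → (g ∧ u)).
Then branch requires ((d ∧ u) ∨ g) ↔ ((d ∨ seen) → (g ∧ u)); else branch requires ((d ∧ u) ∨ (done ∧ d)) ↔ (done → (done ∧ d ∧ u)).
Before the if: (d → (((d ∧ u) ∨ g) ↔ ((d ∨ seen) → (g ∧ u)))) ∧ ((¬d) → (((d ∧ u) ∨ (done ∧ d)) ↔ (done → (done ∧ d ∧ u))))
Then branch requires (d → (((d ∧ u) ∨ g) ↔ ((d ∨ u) → (g ∧ u)))) ∧ ((¬d) → (((d ∧ u) ∨ (done ∧ d)) ↔ (done → (done ∧ d ∧ u)))); else branch requires (d → (((d ∧ g ∧ (¬u)) ∨ g) ↔ ((d ∨ seen) → (g ∧ (¬u))))) ∧ ((¬d) → (((d ∧ g ∧ (¬u)) ∨ (done ∧ d)) ↔ (done → (done ∧ d ∧ g ∧ (¬u))))).
Before the if: ((g ∧ d) → ((d → (((d ∧ u) ∨ g) ↔ ((d ∨ u) → (g ∧ u)))) ∧ ((¬d) → (((d ∧ u) ∨ (done ∧ d)) ↔ (done → (done ∧ d ∧ u)))))) ∧ ((¬(g ∧ d)) → ((d → (((d ∧ g ∧ (¬u)) ∨ g) ↔ ((d ∨ seen) → (g ∧ (¬u))))) ∧ ((¬d) → (((d ∧ g ∧ (¬u)) ∨ (done ∧ d)) ↔ (done → (done ∧ d ∧ g ∧ (¬u)))))))
Before u := d: ((g ∧ d) → ((d → ((d ∨ g) ↔ (d → (g ∧ d)))) ∧ ((¬d) → ((d ∨ (done ∧ d)) ↔ (done → (done ∧ d)))))) ∧ ((¬(g ∧ d)) → ((d → (g ↔ ((d ∨ seen) → (g ∧ (¬d))))) ∧ ((¬d) → ((done ∧ d) ↔ (¬done)))))
Before skip: ((g ∧ d) → ((d → ((d ∨ g) ↔ (d → (g ∧ d)))) ∧ ((¬d) → ((d ∨ (done ∧ d)) ↔ (done → (done ∧ d)))))) ∧ ((¬(g ∧ d)) → ((d → (g ↔ ((d ∨ seen) → (g ∧ (¬d))))) ∧ ((¬d) → ((done ∧ d) ↔ (¬done)))))
Before g := ¬done: (((¬done) ∧ d) → ((d → ((d ∨ (¬done)) ↔ (d → ((¬done) ∧ d)))) ∧ ((¬d) → ((d ∨ (done ∧ d)) ↔ (done → (done ∧ d)))))) ∧ ((¬((¬done) ∧ d)) → ((d → ((¬done) ↔ ((d ∨ seen) → ((¬done) ∧ (¬d))))) ∧ ((¬d) → ((done ∧ d) ↔ (¬done)))))
Answer: WP = (((¬done) ∧ d) → ((d → ((d ∨ (¬done)) ↔ (d → ((¬done) ∧ d)))) ∧ ((¬d) → ((d ∨ (done ∧ d)) ↔ (done → (done ∧ d)))))) ∧ ((¬((¬done) ∧ d)) → ((d → ((¬done) ↔ ((d ∨ seen) → ((¬done) ∧ (¬d))))) ∧ ((¬d) → ((done ∧ d) ↔ (¬done)))))


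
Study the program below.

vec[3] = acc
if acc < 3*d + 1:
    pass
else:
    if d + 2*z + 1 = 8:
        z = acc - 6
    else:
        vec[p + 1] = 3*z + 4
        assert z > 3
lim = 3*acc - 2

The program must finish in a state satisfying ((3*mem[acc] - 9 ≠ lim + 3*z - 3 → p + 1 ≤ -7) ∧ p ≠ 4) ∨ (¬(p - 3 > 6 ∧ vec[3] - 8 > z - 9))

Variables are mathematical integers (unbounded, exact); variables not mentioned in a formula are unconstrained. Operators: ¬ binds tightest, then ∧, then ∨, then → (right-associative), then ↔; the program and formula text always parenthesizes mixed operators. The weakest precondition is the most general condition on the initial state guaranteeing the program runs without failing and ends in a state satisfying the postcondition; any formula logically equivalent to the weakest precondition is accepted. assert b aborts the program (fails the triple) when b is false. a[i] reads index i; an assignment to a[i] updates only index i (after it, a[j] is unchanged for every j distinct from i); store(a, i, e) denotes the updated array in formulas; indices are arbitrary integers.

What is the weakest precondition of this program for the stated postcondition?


Working backward. After the program, the postcondition ((3*mem[acc] - 9 ≠ lim + 3*z - 3 → p + 1 ≤ -7) ∧ p ≠ 4) ∨ (¬(p - 3 > 6 ∧ vec[3] - 8 > z - 9)) must hold; in canonical form it is ((3*mem[acc] ≠ lim + 3*z + 6 → p ≤ -8) ∧ p ≠ 4) ∨ (¬(p > 9 ∧ vec[3] > z - 1)).
Before lim := 3*acc - 2: ((3*mem[acc] ≠ 3*acc + 3*z + 4 → p ≤ -8) ∧ p ≠ 4) ∨ (¬(p > 9 ∧ vec[3] > z - 1))
Then branch requires ((3*mem[acc] ≠ 3*acc + 3*z + 4 → p ≤ -8) ∧ p ≠ 4) ∨ (¬(p > 9 ∧ vec[3] > z - 1)); else branch requires (d + 2*z = 7 → (((3*mem[acc] ≠ 6*acc - 14 → p ≤ -8) ∧ p ≠ 4) ∨ (¬(p > 9 ∧ vec[3] > acc - 7)))) ∧ ((¬(d + 2*z = 7)) → (z > 3 ∧ (((3*mem[acc] ≠ 3*acc + 3*z + 4 → p ≤ -8) ∧ p ≠ 4) ∨ (¬(p > 9 ∧ store(vec, p + 1, 3*z + 4)[3] > z - 1))))).
Before the if: (acc < 3*d + 1 → (((3*mem[acc] ≠ 3*acc + 3*z + 4 → p ≤ -8) ∧ p ≠ 4) ∨ (¬(p > 9 ∧ vec[3] > z - 1)))) ∧ ((¬(acc < 3*d + 1)) → ((d + 2*z = 7 → (((3*mem[acc] ≠ 6*acc - 14 → p ≤ -8) ∧ p ≠ 4) ∨ (¬(p > 9 ∧ vec[3] > acc - 7)))) ∧ ((¬(d + 2*z = 7)) → (z > 3 ∧ (((3*mem[acc] ≠ 3*acc + 3*z + 4 → p ≤ -8) ∧ p ≠ 4) ∨ (¬(p > 9 ∧ store(vec, p + 1, 3*z + 4)[3] > z - 1)))))))
Before vec[3] := acc: (acc < 3*d + 1 → (((3*mem[acc] ≠ 3*acc + 3*z + 4 → p ≤ -8) ∧ p ≠ 4) ∨ (¬(p > 9 ∧ acc > z - 1)))) ∧ ((¬(acc < 3*d + 1)) → ((d + 2*z = 7 → (((3*mem[acc] ≠ 6*acc - 14 → p ≤ -8) ∧ p ≠ 4) ∨ (¬(p > 9)))) ∧ ((¬(d + 2*z = 7)) → (z > 3 ∧ (((3*mem[acc] ≠ 3*acc + 3*z + 4 → p ≤ -8) ∧ p ≠ 4) ∨ (¬(p > 9 ∧ store(store(vec, 3, acc), p + 1, 3*z + 4)[3] > z - 1)))))))
Answer: WP = (acc < 3*d + 1 → (((3*mem[acc] ≠ 3*acc + 3*z + 4 → p ≤ -8) ∧ p ≠ 4) ∨ (¬(p > 9 ∧ acc > z - 1)))) ∧ ((¬(acc < 3*d + 1)) → ((d + 2*z = 7 → (((3*mem[acc] ≠ 6*acc - 14 → p ≤ -8) ∧ p ≠ 4) ∨ (¬(p > 9)))) ∧ ((¬(d + 2*z = 7)) → (z > 3 ∧ (((3*mem[acc] ≠ 3*acc + 3*z + 4 → p ≤ -8) ∧ p ≠ 4) ∨ (¬(p > 9 ∧ store(store(vec, 3, acc), p + 1, 3*z + 4)[3] > z - 1)))))))


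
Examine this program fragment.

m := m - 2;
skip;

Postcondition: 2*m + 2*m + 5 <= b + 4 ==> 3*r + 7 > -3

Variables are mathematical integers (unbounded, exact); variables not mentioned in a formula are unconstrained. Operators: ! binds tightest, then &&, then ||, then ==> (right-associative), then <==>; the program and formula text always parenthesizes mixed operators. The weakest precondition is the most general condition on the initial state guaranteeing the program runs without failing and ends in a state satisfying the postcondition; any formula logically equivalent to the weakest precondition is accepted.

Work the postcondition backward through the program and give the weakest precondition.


Working backward. After the program, the postcondition 2*m + 2*m + 5 <= b + 4 ==> 3*r + 7 > -3 must hold; in canonical form it is 4*m <= b - 1 ==> 3*r > -10.
Before skip: 4*m <= b - 1 ==> 3*r > -10
Before m := m - 2: 4*m <= b + 7 ==> 3*r > -10
Answer: WP = 4*m <= b + 7 ==> 3*r > -10


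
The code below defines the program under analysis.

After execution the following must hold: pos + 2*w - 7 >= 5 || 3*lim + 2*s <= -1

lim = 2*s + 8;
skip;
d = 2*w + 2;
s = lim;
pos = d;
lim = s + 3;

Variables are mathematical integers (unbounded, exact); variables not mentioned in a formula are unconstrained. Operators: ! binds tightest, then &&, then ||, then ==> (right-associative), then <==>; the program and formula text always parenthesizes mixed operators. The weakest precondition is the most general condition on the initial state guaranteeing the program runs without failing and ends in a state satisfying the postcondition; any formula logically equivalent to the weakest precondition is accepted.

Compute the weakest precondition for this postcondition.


Working backward. After the program, the postcondition pos + 2*w - 7 >= 5 || 3*lim + 2*s <= -1 must hold; in canonical form it is pos + 2*w >= 12 || 3*lim + 2*s <= -1.
Before lim := s + 3: pos + 2*w >= 12 || 5*s <= -10
Before pos := d: d + 2*w >= 12 || 5*s <= -10
Before s := lim: d + 2*w >= 12 || 5*lim <= -10
Before d := 2*w + 2: 4*w >= 10 || 5*lim <= -10
Before skip: 4*w >= 10 || 5*lim <= -10
Before lim := 2*s + 8: 4*w >= 10 || 10*s <= -50
Answer: WP = 4*w >= 10 || 10*s <= -50


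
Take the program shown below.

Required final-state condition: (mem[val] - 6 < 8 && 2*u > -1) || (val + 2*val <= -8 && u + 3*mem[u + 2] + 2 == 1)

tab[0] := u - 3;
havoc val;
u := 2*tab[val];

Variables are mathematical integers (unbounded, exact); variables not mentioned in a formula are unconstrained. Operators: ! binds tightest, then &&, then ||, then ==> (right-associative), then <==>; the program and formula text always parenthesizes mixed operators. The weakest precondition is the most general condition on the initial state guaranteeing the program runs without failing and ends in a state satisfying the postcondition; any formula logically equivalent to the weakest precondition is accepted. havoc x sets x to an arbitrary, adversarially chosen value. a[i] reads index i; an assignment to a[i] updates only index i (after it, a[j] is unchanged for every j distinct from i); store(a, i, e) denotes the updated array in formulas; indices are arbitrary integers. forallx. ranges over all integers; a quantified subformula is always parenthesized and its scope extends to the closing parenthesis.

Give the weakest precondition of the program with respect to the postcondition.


Working backward. After the program, the postcondition (mem[val] - 6 < 8 && 2*u > -1) || (val + 2*val <= -8 && u + 3*mem[u + 2] + 2 == 1) must hold; in canonical form it is (mem[val] < 14 && 2*u > -1) || (3*val <= -8 && 3*mem[u + 2] + u == -1).
Before u := 2*tab[val]: (mem[val] < 14 && 4*tab[val] > -1) || (3*val <= -8 && 3*mem[2*tab[val] + 2] + 2*tab[val] == -1)
Before havoc val: forall val_1. ((mem[val_1] < 14 && 4*tab[val_1] > -1) || (3*val_1 <= -8 && 3*mem[2*tab[val_1] + 2] + 2*tab[val_1] == -1))
Before tab[0] := u - 3: forall val_1. ((mem[val_1] < 14 && 4*store(tab, 0, u - 3)[val_1] > -1) || (3*val_1 <= -8 && 3*mem[2*store(tab, 0, u - 3)[val_1] + 2] + 2*store(tab, 0, u - 3)[val_1] == -1))
Answer: WP = forall val_1. ((mem[val_1] < 14 && 4*store(tab, 0, u - 3)[val_1] > -1) || (3*val_1 <= -8 && 3*mem[2*store(tab, 0, u - 3)[val_1] + 2] + 2*store(tab, 0, u - 3)[val_1] == -1))


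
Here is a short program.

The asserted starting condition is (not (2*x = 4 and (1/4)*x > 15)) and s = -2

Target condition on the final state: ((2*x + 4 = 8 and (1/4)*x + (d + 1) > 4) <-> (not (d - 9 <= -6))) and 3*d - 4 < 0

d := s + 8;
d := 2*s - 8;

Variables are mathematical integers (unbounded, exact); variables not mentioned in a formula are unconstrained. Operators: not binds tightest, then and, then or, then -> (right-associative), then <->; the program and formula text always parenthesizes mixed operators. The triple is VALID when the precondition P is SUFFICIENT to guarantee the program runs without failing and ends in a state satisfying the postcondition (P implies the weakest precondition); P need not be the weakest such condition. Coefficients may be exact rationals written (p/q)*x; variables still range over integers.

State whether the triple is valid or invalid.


Working backward. After the program, the postcondition ((2*x + 4 = 8 and (1/4)*x + (d + 1) > 4) <-> (not (d - 9 <= -6))) and 3*d - 4 < 0 must hold; in canonical form it is ((2*x = 4 and d + (1/4)*x > 3) <-> (not (d <= 3))) and 3*d < 4.
Before d := 2*s - 8: ((2*x = 4 and 2*s + (1/4)*x > 11) <-> (not (2*s <= 11))) and 6*s < 28
Before d := s + 8: ((2*x = 4 and 2*s + (1/4)*x > 11) <-> (not (2*s <= 11))) and 6*s < 28
The weakest precondition is ((2*x = 4 and 2*s + (1/4)*x > 11) <-> (not (2*s <= 11))) and 6*s < 28.
Check whether (not (2*x = 4 and (1/4)*x > 15)) and s = -2 implies it.
Every state satisfying the precondition satisfies the weakest precondition: the implication holds.
Answer: valid
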